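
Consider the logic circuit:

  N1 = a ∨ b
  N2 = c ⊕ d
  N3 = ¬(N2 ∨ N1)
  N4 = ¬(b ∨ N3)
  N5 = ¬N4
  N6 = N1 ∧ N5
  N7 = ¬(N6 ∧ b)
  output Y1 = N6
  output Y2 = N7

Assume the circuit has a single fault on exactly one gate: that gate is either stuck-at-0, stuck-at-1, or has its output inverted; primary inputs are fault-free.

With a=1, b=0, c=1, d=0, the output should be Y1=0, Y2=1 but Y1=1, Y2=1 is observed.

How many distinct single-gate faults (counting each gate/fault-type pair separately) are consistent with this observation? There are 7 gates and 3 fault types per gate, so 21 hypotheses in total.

8

Fault-free: N1=1, N2=1, N3=0, N4=1, N5=0, N6=0, N7=1 → Y1=0, Y2=1. Observed Y1=1, Y2=1.
  N1: none of the 3 fault types match ✗
  N2: none of the 3 fault types match ✗
  N3: stuck-at-1, inverted output ✓; others ✗
  N4: stuck-at-0, inverted output ✓; others ✗
  N5: stuck-at-1, inverted output ✓; others ✗
  N6: stuck-at-1, inverted output ✓; others ✗
  N7: none of the 3 fault types match ✗
Consistent faults: {N3 stuck-at-1, N3 inverted output, N4 stuck-at-0, N4 inverted output, N5 stuck-at-1, N5 inverted output, N6 stuck-at-1, N6 inverted output} — 8 in all.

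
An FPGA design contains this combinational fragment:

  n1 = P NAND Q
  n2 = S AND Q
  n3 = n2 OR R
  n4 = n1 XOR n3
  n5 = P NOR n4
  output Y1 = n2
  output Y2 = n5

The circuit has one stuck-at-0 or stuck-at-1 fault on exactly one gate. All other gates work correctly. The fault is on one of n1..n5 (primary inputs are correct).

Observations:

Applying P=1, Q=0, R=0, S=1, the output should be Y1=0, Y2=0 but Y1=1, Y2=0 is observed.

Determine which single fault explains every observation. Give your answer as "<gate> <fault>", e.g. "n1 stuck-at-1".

n2 stuck-at-1

Fault-free values for test 1 (P=1, Q=0, R=0, S=1): n1=1, n2=0, n3=0, n4=1, n5=0, giving Y1=0, Y2=0. Observed Y1=1, Y2=0.
Test 1: faults giving observed Y1=1, Y2=0 are {n2 stuck-at-1}.
Only n2 stuck-at-1 is consistent with every test.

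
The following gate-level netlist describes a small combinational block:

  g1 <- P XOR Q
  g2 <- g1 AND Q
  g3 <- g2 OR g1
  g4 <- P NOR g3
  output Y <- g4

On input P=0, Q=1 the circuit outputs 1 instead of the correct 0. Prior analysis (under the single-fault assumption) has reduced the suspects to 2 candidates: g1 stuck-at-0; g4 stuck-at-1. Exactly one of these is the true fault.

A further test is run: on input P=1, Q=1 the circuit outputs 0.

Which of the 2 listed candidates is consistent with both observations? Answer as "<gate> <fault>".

g1 stuck-at-0

Evaluate each candidate on input P=1, Q=1:
  g1 stuck-at-0: g1=0 [stuck-at-0], g2=0, g3=0, g4=0 → 0 — matches
  g4 stuck-at-1: g1=0, g2=0, g3=0, g4=1 [stuck-at-1] → 1 — eliminated
Only g1 stuck-at-0 reproduces the observed 0.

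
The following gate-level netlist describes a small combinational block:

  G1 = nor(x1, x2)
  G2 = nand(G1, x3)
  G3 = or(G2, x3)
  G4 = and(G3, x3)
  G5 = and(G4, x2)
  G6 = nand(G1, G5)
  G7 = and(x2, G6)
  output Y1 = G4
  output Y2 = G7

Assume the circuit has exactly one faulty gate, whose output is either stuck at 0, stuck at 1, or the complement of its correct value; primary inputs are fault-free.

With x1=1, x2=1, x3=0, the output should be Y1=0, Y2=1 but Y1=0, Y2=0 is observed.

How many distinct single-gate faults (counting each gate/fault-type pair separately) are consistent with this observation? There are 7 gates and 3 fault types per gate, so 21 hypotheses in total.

4

Fault-free: G1=0, G2=1, G3=1, G4=0, G5=0, G6=1, G7=1 → Y1=0, Y2=1. Observed Y1=0, Y2=0.
  G1: none of the 3 fault types match ✗
  G2: none of the 3 fault types match ✗
  G3: none of the 3 fault types match ✗
  G4: none of the 3 fault types match ✗
  G5: none of the 3 fault types match ✗
  G6: stuck-at-0, inverted output ✓; others ✗
  G7: stuck-at-0, inverted output ✓; others ✗
Consistent faults: {G6 stuck-at-0, G6 inverted output, G7 stuck-at-0, G7 inverted output} — 4 in all.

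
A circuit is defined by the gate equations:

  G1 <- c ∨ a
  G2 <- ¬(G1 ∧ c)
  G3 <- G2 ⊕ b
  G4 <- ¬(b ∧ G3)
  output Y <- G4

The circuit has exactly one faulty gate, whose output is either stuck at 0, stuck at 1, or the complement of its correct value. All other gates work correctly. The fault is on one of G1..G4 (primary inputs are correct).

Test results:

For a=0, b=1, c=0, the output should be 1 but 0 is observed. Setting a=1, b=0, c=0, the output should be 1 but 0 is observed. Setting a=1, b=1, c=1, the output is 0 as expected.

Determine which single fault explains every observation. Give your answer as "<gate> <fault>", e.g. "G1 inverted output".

G4 stuck-at-0

Fault-free values for test 1 (a=0, b=1, c=0): G1=0, G2=1, G3=0, G4=1, giving Y=1. Observed 0.
Test 1: faults giving observed 0 are {G2 stuck-at-0, G2 inverted output, G3 stuck-at-1, G3 inverted output, G4 stuck-at-0, G4 inverted output}.
Test 2 (a=1, b=0, c=0): fault-free G1=1, G2=1, G3=1, G4=1 → 1; observed 0. Eliminates G2 stuck-at-0, G2 inverted output, G3 stuck-at-1, G3 inverted output.
Test 3 (a=1, b=1, c=1): fault-free G1=1, G2=0, G3=1, G4=0 → 0; observed 0. Eliminates G4 inverted output.
Only G4 stuck-at-0 is consistent with every test.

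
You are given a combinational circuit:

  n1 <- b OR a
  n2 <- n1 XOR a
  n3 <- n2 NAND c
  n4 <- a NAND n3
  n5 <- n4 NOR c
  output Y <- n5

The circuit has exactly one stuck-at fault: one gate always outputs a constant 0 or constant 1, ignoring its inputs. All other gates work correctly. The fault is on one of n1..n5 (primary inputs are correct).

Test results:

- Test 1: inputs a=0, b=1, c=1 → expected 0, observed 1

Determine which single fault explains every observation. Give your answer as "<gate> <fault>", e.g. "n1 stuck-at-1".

Fault-free values for test 1 (a=0, b=1, c=1): n1=1, n2=1, n3=0, n4=1, n5=0, giving Y=0. Observed 1.
Test 1: faults giving observed 1 are {n5 stuck-at-1}.
Only n5 stuck-at-1 is consistent with every test.

n5 stuck-at-1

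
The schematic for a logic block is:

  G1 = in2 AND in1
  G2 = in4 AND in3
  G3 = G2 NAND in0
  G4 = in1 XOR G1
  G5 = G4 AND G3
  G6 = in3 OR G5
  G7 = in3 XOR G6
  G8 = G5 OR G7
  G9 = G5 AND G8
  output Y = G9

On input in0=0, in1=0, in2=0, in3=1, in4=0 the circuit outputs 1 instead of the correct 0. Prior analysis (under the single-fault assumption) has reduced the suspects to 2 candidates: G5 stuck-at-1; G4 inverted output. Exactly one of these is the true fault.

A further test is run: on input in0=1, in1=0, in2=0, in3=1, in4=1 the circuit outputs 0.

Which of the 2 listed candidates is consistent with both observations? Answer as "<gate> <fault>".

G4 inverted output

Evaluate each candidate on input in0=1, in1=0, in2=0, in3=1, in4=1:
  G5 stuck-at-1: G1=0, G2=1, G3=0, G4=0, G5=1 [stuck-at-1], G6=1, G7=0, G8=1, G9=1 → 1 — eliminated
  G4 inverted output: G1=0, G2=1, G3=0, G4=1 [inverted output], G5=0, G6=1, G7=0, G8=0, G9=0 → 0 — matches
Only G4 inverted output reproduces the observed 0.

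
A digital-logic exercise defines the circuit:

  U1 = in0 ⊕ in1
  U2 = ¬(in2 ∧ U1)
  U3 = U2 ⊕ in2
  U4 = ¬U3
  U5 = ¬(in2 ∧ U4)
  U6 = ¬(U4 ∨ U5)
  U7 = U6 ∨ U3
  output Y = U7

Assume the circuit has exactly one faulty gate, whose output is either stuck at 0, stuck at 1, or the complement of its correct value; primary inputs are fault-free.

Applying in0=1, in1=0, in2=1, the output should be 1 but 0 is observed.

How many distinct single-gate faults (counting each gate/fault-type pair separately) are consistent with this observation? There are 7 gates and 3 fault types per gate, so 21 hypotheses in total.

8

Fault-free: U1=1, U2=0, U3=1, U4=0, U5=1, U6=0, U7=1 → 1. Observed 0.
  U1: stuck-at-0, inverted output ✓; others ✗
  U2: stuck-at-1, inverted output ✓; others ✗
  U3: stuck-at-0, inverted output ✓; others ✗
  U4: none of the 3 fault types match ✗
  U5: none of the 3 fault types match ✗
  U6: none of the 3 fault types match ✗
  U7: stuck-at-0, inverted output ✓; others ✗
Consistent faults: {U1 stuck-at-0, U1 inverted output, U2 stuck-at-1, U2 inverted output, U3 stuck-at-0, U3 inverted output, U7 stuck-at-0, U7 inverted output} — 8 in all.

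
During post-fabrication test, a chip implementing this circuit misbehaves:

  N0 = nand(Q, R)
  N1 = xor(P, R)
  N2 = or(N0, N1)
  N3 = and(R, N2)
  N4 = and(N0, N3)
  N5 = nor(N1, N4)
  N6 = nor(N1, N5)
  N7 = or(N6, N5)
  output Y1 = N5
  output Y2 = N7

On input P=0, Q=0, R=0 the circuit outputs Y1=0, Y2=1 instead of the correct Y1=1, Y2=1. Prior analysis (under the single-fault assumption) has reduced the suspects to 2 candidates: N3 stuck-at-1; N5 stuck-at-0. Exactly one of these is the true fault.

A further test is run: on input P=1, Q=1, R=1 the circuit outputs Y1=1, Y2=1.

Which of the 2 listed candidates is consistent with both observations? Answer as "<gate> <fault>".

N3 stuck-at-1

Evaluate each candidate on input P=1, Q=1, R=1:
  N3 stuck-at-1: N0=0, N1=0, N2=0, N3=1 [stuck-at-1], N4=0, N5=1, N6=0, N7=1 → Y1=1, Y2=1 — matches
  N5 stuck-at-0: N0=0, N1=0, N2=0, N3=0, N4=0, N5=0 [stuck-at-0], N6=1, N7=1 → Y1=0, Y2=1 — eliminated
Only N3 stuck-at-1 reproduces the observed Y1=1, Y2=1.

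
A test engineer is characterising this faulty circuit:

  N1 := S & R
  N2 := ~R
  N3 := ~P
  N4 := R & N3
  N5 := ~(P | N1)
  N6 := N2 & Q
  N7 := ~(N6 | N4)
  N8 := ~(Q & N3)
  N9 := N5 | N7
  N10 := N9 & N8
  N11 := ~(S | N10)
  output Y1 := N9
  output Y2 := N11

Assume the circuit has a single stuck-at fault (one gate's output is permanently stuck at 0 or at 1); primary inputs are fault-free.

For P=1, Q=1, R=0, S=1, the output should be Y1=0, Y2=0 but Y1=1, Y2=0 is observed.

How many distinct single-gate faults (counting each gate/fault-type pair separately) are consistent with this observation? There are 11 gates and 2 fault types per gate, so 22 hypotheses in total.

5

Fault-free: N1=0, N2=1, N3=0, N4=0, N5=0, N6=1, N7=0, N8=1, N9=0, N10=0, N11=0 → Y1=0, Y2=0. Observed Y1=1, Y2=0.
  N1: none of the 2 fault types match ✗
  N2: stuck-at-0 ✓; others ✗
  N3: none of the 2 fault types match ✗
  N4: none of the 2 fault types match ✗
  N5: stuck-at-1 ✓; others ✗
  N6: stuck-at-0 ✓; others ✗
  N7: stuck-at-1 ✓; others ✗
  N8: none of the 2 fault types match ✗
  N9: stuck-at-1 ✓; others ✗
  N10: none of the 2 fault types match ✗
  N11: none of the 2 fault types match ✗
Consistent faults: {N2 stuck-at-0, N5 stuck-at-1, N6 stuck-at-0, N7 stuck-at-1, N9 stuck-at-1} — 5 in all.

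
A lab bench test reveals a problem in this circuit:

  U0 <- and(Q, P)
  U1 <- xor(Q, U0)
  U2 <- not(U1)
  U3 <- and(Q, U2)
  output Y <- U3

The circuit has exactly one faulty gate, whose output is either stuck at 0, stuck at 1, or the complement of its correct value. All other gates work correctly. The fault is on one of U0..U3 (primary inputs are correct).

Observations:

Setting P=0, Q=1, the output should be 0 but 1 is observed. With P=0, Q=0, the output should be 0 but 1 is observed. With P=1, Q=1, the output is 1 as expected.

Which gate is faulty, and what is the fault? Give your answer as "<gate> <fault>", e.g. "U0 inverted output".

Fault-free values for test 1 (P=0, Q=1): U0=0, U1=1, U2=0, U3=0, giving Y=0. Observed 1.
Test 1: faults giving observed 1 are {U0 stuck-at-1, U0 inverted output, U1 stuck-at-0, U1 inverted output, U2 stuck-at-1, U2 inverted output, U3 stuck-at-1, U3 inverted output}.
Test 2 (P=0, Q=0): fault-free U0=0, U1=0, U2=1, U3=0 → 0; observed 1. Eliminates U0 stuck-at-1, U0 inverted output, U1 stuck-at-0, U1 inverted output, U2 stuck-at-1, U2 inverted output.
Test 3 (P=1, Q=1): fault-free U0=1, U1=0, U2=1, U3=1 → 1; observed 1. Eliminates U3 inverted output.
Only U3 stuck-at-1 is consistent with every test.

U3 stuck-at-1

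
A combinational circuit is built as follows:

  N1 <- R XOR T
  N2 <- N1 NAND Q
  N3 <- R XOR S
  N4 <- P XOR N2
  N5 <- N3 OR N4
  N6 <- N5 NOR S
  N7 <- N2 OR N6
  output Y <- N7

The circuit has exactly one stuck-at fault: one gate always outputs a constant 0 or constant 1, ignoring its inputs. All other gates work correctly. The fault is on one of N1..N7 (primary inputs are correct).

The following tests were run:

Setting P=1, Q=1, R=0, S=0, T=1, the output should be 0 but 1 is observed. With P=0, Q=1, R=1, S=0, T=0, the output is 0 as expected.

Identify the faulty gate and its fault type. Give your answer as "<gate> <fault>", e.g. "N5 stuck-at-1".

N4 stuck-at-0

Fault-free values for test 1 (P=1, Q=1, R=0, S=0, T=1): N1=1, N2=0, N3=0, N4=1, N5=1, N6=0, N7=0, giving Y=0. Observed 1.
Test 1: faults giving observed 1 are {N1 stuck-at-0, N2 stuck-at-1, N4 stuck-at-0, N5 stuck-at-0, N6 stuck-at-1, N7 stuck-at-1}.
Test 2 (P=0, Q=1, R=1, S=0, T=0): fault-free N1=1, N2=0, N3=1, N4=0, N5=1, N6=0, N7=0 → 0; observed 0. Eliminates N1 stuck-at-0, N2 stuck-at-1, N5 stuck-at-0, N6 stuck-at-1, N7 stuck-at-1.
Only N4 stuck-at-0 is consistent with every test.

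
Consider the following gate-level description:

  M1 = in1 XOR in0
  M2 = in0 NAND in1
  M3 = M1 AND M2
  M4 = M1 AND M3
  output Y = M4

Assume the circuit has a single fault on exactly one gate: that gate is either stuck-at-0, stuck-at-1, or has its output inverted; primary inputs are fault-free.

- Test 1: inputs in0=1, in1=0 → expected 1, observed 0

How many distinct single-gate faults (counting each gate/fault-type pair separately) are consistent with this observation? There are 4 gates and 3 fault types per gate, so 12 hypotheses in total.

Fault-free: M1=1, M2=1, M3=1, M4=1 → 1. Observed 0.
  M1 stuck-at-0: output 0 ✓
  M1 stuck-at-1: output 1 ✗
  M1 inverted output: output 0 ✓
  M2 stuck-at-0: output 0 ✓
  M2 stuck-at-1: output 1 ✗
  M2 inverted output: output 0 ✓
  M3 stuck-at-0: output 0 ✓
  M3 stuck-at-1: output 1 ✗
  M3 inverted output: output 0 ✓
  M4 stuck-at-0: output 0 ✓
  M4 stuck-at-1: output 1 ✗
  M4 inverted output: output 0 ✓
Consistent faults: {M1 stuck-at-0, M1 inverted output, M2 stuck-at-0, M2 inverted output, M3 stuck-at-0, M3 inverted output, M4 stuck-at-0, M4 inverted output} — 8 in all.

8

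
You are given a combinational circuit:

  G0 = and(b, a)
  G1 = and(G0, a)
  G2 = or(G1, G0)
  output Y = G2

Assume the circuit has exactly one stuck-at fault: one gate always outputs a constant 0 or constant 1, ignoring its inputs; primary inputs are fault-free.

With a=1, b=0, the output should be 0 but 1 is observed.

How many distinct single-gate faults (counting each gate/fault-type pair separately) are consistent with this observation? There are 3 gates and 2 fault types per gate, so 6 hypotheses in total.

Fault-free: G0=0, G1=0, G2=0 → 0. Observed 1.
  G0 stuck-at-0: output 0 ✗
  G0 stuck-at-1: output 1 ✓
  G1 stuck-at-0: output 0 ✗
  G1 stuck-at-1: output 1 ✓
  G2 stuck-at-0: output 0 ✗
  G2 stuck-at-1: output 1 ✓
Consistent faults: {G0 stuck-at-1, G1 stuck-at-1, G2 stuck-at-1} — 3 in all.

3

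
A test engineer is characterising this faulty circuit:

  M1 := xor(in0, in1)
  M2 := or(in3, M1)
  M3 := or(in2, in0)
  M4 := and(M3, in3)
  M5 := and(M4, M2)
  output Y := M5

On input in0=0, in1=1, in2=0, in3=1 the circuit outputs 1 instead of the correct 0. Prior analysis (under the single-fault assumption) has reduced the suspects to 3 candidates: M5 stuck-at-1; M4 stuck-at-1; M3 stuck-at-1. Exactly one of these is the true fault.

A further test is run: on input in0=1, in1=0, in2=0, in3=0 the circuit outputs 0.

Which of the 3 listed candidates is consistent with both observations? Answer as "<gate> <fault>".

M3 stuck-at-1

Evaluate each candidate on input in0=1, in1=0, in2=0, in3=0:
  M5 stuck-at-1: M1=1, M2=1, M3=1, M4=0, M5=1 [stuck-at-1] → 1 — eliminated
  M4 stuck-at-1: M1=1, M2=1, M3=1, M4=1 [stuck-at-1], M5=1 → 1 — eliminated
  M3 stuck-at-1: M1=1, M2=1, M3=1 [stuck-at-1], M4=0, M5=0 → 0 — matches
Only M3 stuck-at-1 reproduces the observed 0.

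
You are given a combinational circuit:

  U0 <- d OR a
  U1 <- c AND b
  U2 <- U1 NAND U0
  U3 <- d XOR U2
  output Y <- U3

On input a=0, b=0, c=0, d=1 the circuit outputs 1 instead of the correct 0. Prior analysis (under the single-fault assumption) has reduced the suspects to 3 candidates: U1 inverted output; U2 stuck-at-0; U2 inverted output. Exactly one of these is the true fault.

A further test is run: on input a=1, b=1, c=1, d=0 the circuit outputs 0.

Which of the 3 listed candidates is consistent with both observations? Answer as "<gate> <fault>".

Evaluate each candidate on input a=1, b=1, c=1, d=0:
  U1 inverted output: U0=1, U1=0 [inverted output], U2=1, U3=1 → 1 — eliminated
  U2 stuck-at-0: U0=1, U1=1, U2=0 [stuck-at-0], U3=0 → 0 — matches
  U2 inverted output: U0=1, U1=1, U2=1 [inverted output], U3=1 → 1 — eliminated
Only U2 stuck-at-0 reproduces the observed 0.

U2 stuck-at-0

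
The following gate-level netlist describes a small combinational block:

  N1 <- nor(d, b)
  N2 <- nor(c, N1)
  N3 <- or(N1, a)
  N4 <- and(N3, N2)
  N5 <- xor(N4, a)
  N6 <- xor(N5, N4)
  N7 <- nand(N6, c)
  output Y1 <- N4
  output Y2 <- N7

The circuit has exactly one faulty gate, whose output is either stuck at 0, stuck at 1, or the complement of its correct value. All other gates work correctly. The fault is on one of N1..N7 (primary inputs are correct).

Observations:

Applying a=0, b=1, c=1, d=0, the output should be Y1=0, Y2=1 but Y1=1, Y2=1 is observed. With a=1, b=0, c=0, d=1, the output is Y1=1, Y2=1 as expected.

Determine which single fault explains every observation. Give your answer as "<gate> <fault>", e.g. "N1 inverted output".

Fault-free values for test 1 (a=0, b=1, c=1, d=0): N1=0, N2=0, N3=0, N4=0, N5=0, N6=0, N7=1, giving Y1=0, Y2=1. Observed Y1=1, Y2=1.
Test 1: faults giving observed Y1=1, Y2=1 are {N4 stuck-at-1, N4 inverted output}.
Test 2 (a=1, b=0, c=0, d=1): fault-free N1=0, N2=1, N3=1, N4=1, N5=0, N6=1, N7=1 → Y1=1, Y2=1; observed Y1=1, Y2=1. Eliminates N4 inverted output.
Only N4 stuck-at-1 is consistent with every test.

N4 stuck-at-1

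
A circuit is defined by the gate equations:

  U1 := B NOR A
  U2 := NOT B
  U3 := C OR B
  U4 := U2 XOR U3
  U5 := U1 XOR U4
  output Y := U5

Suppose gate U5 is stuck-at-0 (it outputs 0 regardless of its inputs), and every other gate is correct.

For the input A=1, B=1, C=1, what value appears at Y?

Propagate with U5 forced: U1=0, U2=0, U3=1, U4=1, U5=0 [stuck-at-0].
So Y = 0. (Without the fault it would be 1.)

0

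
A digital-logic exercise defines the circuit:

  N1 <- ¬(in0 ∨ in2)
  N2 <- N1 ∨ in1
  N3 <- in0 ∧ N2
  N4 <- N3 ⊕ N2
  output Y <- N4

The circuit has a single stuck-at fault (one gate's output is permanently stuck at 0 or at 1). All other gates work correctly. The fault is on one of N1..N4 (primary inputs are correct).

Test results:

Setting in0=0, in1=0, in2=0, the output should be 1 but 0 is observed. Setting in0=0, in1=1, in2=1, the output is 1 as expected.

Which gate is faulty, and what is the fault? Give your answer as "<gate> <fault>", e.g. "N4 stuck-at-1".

Fault-free values for test 1 (in0=0, in1=0, in2=0): N1=1, N2=1, N3=0, N4=1, giving Y=1. Observed 0.
Test 1: faults giving observed 0 are {N1 stuck-at-0, N2 stuck-at-0, N3 stuck-at-1, N4 stuck-at-0}.
Test 2 (in0=0, in1=1, in2=1): fault-free N1=0, N2=1, N3=0, N4=1 → 1; observed 1. Eliminates N2 stuck-at-0, N3 stuck-at-1, N4 stuck-at-0.
Only N1 stuck-at-0 is consistent with every test.

N1 stuck-at-0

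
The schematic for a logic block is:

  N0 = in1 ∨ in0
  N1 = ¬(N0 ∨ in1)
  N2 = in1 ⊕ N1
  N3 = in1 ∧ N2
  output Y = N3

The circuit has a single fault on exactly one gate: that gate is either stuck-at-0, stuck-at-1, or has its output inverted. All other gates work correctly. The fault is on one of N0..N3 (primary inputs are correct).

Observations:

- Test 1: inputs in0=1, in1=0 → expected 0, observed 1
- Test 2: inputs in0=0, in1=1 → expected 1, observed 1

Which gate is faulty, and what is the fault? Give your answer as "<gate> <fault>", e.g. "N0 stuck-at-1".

Fault-free values for test 1 (in0=1, in1=0): N0=1, N1=0, N2=0, N3=0, giving Y=0. Observed 1.
Test 1: faults giving observed 1 are {N3 stuck-at-1, N3 inverted output}.
Test 2 (in0=0, in1=1): fault-free N0=1, N1=0, N2=1, N3=1 → 1; observed 1. Eliminates N3 inverted output.
Only N3 stuck-at-1 is consistent with every test.

N3 stuck-at-1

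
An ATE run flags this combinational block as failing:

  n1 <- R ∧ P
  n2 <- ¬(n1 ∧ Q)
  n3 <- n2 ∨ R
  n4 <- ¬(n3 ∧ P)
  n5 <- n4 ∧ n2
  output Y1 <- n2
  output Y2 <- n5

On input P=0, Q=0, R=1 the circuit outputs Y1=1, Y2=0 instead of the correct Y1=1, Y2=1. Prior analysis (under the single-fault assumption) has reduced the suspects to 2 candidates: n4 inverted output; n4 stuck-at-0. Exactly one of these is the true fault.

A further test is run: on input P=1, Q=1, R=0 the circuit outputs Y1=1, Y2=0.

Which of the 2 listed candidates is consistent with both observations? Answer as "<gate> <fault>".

Evaluate each candidate on input P=1, Q=1, R=0:
  n4 inverted output: n1=0, n2=1, n3=1, n4=1 [inverted output], n5=1 → Y1=1, Y2=1 — eliminated
  n4 stuck-at-0: n1=0, n2=1, n3=1, n4=0 [stuck-at-0], n5=0 → Y1=1, Y2=0 — matches
Only n4 stuck-at-0 reproduces the observed Y1=1, Y2=0.

n4 stuck-at-0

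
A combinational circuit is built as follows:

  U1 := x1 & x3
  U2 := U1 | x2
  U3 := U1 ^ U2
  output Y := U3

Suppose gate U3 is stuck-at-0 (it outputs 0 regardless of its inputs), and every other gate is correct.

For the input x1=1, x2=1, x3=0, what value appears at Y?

0

Propagate with U3 forced: U1=0, U2=1, U3=0 [stuck-at-0].
So Y = 0. (Without the fault it would be 1.)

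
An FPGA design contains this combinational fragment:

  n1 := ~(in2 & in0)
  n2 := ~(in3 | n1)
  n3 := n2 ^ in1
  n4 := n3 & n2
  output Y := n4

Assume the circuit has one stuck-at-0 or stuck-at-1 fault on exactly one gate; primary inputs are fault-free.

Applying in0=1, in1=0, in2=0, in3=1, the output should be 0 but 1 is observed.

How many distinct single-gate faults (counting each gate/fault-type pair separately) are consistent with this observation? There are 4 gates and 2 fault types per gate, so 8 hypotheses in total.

Fault-free: n1=1, n2=0, n3=0, n4=0 → 0. Observed 1.
  n1 stuck-at-0: output 0 ✗
  n1 stuck-at-1: output 0 ✗
  n2 stuck-at-0: output 0 ✗
  n2 stuck-at-1: output 1 ✓
  n3 stuck-at-0: output 0 ✗
  n3 stuck-at-1: output 0 ✗
  n4 stuck-at-0: output 0 ✗
  n4 stuck-at-1: output 1 ✓
Consistent faults: {n2 stuck-at-1, n4 stuck-at-1} — 2 in all.

2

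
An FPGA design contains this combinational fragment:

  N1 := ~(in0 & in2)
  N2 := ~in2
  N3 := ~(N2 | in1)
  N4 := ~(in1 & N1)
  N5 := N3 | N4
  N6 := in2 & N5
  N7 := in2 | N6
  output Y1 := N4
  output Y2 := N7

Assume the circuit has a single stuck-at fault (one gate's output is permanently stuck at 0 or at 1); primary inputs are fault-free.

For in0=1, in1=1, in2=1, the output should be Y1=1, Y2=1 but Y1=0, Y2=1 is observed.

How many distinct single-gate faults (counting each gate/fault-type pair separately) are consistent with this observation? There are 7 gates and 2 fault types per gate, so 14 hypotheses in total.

2

Fault-free: N1=0, N2=0, N3=0, N4=1, N5=1, N6=1, N7=1 → Y1=1, Y2=1. Observed Y1=0, Y2=1.
  N1 stuck-at-0: output Y1=1, Y2=1 ✗
  N1 stuck-at-1: output Y1=0, Y2=1 ✓
  N2 stuck-at-0: output Y1=1, Y2=1 ✗
  N2 stuck-at-1: output Y1=1, Y2=1 ✗
  N3 stuck-at-0: output Y1=1, Y2=1 ✗
  N3 stuck-at-1: output Y1=1, Y2=1 ✗
  N4 stuck-at-0: output Y1=0, Y2=1 ✓
  N4 stuck-at-1: output Y1=1, Y2=1 ✗
  N5 stuck-at-0: output Y1=1, Y2=1 ✗
  N5 stuck-at-1: output Y1=1, Y2=1 ✗
  N6 stuck-at-0: output Y1=1, Y2=1 ✗
  N6 stuck-at-1: output Y1=1, Y2=1 ✗
  N7 stuck-at-0: output Y1=1, Y2=0 ✗
  N7 stuck-at-1: output Y1=1, Y2=1 ✗
Consistent faults: {N1 stuck-at-1, N4 stuck-at-0} — 2 in all.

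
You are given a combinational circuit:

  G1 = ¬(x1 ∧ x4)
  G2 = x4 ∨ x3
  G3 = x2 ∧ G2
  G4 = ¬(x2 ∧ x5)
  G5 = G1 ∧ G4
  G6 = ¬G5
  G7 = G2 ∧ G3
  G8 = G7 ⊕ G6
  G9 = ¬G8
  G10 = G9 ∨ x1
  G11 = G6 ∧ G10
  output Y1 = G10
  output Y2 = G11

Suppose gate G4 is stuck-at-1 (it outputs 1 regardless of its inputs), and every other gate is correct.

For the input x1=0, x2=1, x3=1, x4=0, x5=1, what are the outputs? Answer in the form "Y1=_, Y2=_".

Y1=0, Y2=0

Propagate with G4 forced: G1=1, G2=1, G3=1, G4=1 [stuck-at-1], G5=1, G6=0, G7=1, G8=1, G9=0, G10=0, G11=0.
So the outputs are Y1=0, Y2=0. (Without the fault they would be Y1=1, Y2=1.)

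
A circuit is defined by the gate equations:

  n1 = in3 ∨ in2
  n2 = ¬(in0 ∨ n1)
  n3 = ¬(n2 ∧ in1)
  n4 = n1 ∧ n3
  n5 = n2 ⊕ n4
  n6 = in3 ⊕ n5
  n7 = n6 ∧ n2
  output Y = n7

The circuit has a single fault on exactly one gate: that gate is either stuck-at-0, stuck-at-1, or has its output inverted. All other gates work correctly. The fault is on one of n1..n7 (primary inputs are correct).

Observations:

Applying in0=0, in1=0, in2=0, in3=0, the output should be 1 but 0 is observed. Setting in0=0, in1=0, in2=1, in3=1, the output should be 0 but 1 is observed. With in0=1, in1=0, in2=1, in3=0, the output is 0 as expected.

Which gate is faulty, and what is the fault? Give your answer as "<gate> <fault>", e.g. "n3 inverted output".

Fault-free values for test 1 (in0=0, in1=0, in2=0, in3=0): n1=0, n2=1, n3=1, n4=0, n5=1, n6=1, n7=1, giving Y=1. Observed 0.
Test 1: faults giving observed 0 are {n1 stuck-at-1, n1 inverted output, n2 stuck-at-0, n2 inverted output, n4 stuck-at-1, n4 inverted output, n5 stuck-at-0, n5 inverted output, n6 stuck-at-0, n6 inverted output, n7 stuck-at-0, n7 inverted output}.
Test 2 (in0=0, in1=0, in2=1, in3=1): fault-free n1=1, n2=0, n3=1, n4=1, n5=1, n6=0, n7=0 → 0; observed 1. Eliminates n1 stuck-at-1, n1 inverted output, n2 stuck-at-0, n4 stuck-at-1, n4 inverted output, n5 stuck-at-0, n5 inverted output, n6 stuck-at-0, n6 inverted output, n7 stuck-at-0.
Test 3 (in0=1, in1=0, in2=1, in3=0): fault-free n1=1, n2=0, n3=1, n4=1, n5=1, n6=1, n7=0 → 0; observed 0. Eliminates n7 inverted output.
Only n2 inverted output is consistent with every test.

n2 inverted output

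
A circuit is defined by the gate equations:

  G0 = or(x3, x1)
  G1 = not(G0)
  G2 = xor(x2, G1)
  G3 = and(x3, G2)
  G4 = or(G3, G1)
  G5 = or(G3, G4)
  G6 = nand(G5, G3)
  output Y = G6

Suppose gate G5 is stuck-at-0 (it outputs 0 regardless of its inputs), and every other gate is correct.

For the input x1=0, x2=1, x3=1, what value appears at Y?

Propagate with G5 forced: G0=1, G1=0, G2=1, G3=1, G4=1, G5=0 [stuck-at-0], G6=1.
So Y = 1. (Without the fault it would be 0.)

1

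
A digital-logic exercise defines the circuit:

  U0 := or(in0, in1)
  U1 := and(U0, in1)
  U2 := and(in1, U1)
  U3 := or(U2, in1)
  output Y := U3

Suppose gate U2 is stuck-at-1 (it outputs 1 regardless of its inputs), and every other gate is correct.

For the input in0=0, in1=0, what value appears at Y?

Propagate with U2 forced: U0=0, U1=0, U2=1 [stuck-at-1], U3=1.
So Y = 1. (Without the fault it would be 0.)

1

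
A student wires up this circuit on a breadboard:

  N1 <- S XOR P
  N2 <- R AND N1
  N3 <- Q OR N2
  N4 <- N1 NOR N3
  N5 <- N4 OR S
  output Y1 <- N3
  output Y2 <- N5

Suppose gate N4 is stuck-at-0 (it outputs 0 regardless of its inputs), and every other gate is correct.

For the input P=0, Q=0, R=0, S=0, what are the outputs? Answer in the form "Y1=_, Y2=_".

Propagate with N4 forced: N1=0, N2=0, N3=0, N4=0 [stuck-at-0], N5=0.
So the outputs are Y1=0, Y2=0. (Without the fault they would be Y1=0, Y2=1.)

Y1=0, Y2=0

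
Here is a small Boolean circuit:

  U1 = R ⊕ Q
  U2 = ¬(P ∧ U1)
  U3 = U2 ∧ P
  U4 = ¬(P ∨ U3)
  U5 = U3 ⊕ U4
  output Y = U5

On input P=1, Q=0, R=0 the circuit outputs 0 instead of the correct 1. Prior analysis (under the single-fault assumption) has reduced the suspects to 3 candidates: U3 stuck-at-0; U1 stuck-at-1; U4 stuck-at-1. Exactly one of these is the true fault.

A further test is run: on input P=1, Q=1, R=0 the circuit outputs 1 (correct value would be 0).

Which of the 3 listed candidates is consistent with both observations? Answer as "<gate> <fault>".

Evaluate each candidate on input P=1, Q=1, R=0:
  U3 stuck-at-0: U1=1, U2=0, U3=0 [stuck-at-0], U4=0, U5=0 → 0 — eliminated
  U1 stuck-at-1: U1=1 [stuck-at-1], U2=0, U3=0, U4=0, U5=0 → 0 — eliminated
  U4 stuck-at-1: U1=1, U2=0, U3=0, U4=1 [stuck-at-1], U5=1 → 1 — matches
Only U4 stuck-at-1 reproduces the observed 1.

U4 stuck-at-1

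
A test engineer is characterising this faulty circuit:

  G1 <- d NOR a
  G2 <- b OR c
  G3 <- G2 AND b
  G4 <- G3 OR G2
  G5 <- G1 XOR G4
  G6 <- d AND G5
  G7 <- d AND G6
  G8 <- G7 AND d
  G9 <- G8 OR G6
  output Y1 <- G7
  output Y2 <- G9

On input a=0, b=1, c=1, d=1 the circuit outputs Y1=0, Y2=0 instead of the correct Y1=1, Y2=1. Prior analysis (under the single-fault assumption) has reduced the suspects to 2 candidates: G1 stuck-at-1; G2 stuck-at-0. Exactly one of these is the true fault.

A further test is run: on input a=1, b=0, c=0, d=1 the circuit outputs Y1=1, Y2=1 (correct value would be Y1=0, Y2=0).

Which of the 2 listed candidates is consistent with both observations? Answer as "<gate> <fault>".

Evaluate each candidate on input a=1, b=0, c=0, d=1:
  G1 stuck-at-1: G1=1 [stuck-at-1], G2=0, G3=0, G4=0, G5=1, G6=1, G7=1, G8=1, G9=1 → Y1=1, Y2=1 — matches
  G2 stuck-at-0: G1=0, G2=0 [stuck-at-0], G3=0, G4=0, G5=0, G6=0, G7=0, G8=0, G9=0 → Y1=0, Y2=0 — eliminated
Only G1 stuck-at-1 reproduces the observed Y1=1, Y2=1.

G1 stuck-at-1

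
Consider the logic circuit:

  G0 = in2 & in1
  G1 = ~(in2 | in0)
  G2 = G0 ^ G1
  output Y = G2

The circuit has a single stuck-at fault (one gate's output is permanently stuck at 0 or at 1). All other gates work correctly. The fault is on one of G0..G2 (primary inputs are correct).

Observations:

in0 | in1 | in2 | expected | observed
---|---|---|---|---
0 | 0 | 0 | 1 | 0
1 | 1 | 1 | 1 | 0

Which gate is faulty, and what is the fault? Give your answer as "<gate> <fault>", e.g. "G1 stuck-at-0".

Fault-free values for test 1 (in0=0, in1=0, in2=0): G0=0, G1=1, G2=1, giving Y=1. Observed 0.
Test 1: faults giving observed 0 are {G0 stuck-at-1, G1 stuck-at-0, G2 stuck-at-0}.
Test 2 (in0=1, in1=1, in2=1): fault-free G0=1, G1=0, G2=1 → 1; observed 0. Eliminates G0 stuck-at-1, G1 stuck-at-0.
Only G2 stuck-at-0 is consistent with every test.

G2 stuck-at-0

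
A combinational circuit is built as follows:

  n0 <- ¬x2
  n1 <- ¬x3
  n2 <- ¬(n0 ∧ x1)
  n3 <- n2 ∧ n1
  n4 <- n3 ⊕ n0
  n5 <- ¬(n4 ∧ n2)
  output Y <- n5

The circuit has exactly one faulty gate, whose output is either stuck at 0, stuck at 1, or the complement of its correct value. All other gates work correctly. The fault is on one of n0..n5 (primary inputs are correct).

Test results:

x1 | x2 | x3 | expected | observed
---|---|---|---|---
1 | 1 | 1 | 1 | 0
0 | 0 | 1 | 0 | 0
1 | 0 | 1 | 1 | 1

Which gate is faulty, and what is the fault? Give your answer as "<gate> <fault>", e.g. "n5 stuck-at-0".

n4 stuck-at-1

Fault-free values for test 1 (x1=1, x2=1, x3=1): n0=0, n1=0, n2=1, n3=0, n4=0, n5=1, giving Y=1. Observed 0.
Test 1: faults giving observed 0 are {n1 stuck-at-1, n1 inverted output, n3 stuck-at-1, n3 inverted output, n4 stuck-at-1, n4 inverted output, n5 stuck-at-0, n5 inverted output}.
Test 2 (x1=0, x2=0, x3=1): fault-free n0=1, n1=0, n2=1, n3=0, n4=1, n5=0 → 0; observed 0. Eliminates n1 stuck-at-1, n1 inverted output, n3 stuck-at-1, n3 inverted output, n4 inverted output, n5 inverted output.
Test 3 (x1=1, x2=0, x3=1): fault-free n0=1, n1=0, n2=0, n3=0, n4=1, n5=1 → 1; observed 1. Eliminates n5 stuck-at-0.
Only n4 stuck-at-1 is consistent with every test.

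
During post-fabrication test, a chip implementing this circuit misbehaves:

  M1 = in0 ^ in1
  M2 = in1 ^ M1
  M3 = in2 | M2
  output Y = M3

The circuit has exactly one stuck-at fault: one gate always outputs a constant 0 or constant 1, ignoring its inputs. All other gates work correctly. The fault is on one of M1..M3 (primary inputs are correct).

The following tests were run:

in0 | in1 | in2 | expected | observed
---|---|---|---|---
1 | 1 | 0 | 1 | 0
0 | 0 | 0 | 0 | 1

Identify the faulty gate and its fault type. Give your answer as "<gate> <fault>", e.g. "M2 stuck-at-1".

Fault-free values for test 1 (in0=1, in1=1, in2=0): M1=0, M2=1, M3=1, giving Y=1. Observed 0.
Test 1: faults giving observed 0 are {M1 stuck-at-1, M2 stuck-at-0, M3 stuck-at-0}.
Test 2 (in0=0, in1=0, in2=0): fault-free M1=0, M2=0, M3=0 → 0; observed 1. Eliminates M2 stuck-at-0, M3 stuck-at-0.
Only M1 stuck-at-1 is consistent with every test.

M1 stuck-at-1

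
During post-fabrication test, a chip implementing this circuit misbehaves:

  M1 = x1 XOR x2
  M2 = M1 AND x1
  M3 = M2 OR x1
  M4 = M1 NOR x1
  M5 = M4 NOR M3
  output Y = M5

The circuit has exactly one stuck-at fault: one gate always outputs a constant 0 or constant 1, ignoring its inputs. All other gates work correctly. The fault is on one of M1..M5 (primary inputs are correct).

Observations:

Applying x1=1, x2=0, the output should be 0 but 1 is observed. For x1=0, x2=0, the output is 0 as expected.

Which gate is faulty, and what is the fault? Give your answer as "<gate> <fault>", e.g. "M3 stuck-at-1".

M3 stuck-at-0

Fault-free values for test 1 (x1=1, x2=0): M1=1, M2=1, M3=1, M4=0, M5=0, giving Y=0. Observed 1.
Test 1: faults giving observed 1 are {M3 stuck-at-0, M5 stuck-at-1}.
Test 2 (x1=0, x2=0): fault-free M1=0, M2=0, M3=0, M4=1, M5=0 → 0; observed 0. Eliminates M5 stuck-at-1.
Only M3 stuck-at-0 is consistent with every test.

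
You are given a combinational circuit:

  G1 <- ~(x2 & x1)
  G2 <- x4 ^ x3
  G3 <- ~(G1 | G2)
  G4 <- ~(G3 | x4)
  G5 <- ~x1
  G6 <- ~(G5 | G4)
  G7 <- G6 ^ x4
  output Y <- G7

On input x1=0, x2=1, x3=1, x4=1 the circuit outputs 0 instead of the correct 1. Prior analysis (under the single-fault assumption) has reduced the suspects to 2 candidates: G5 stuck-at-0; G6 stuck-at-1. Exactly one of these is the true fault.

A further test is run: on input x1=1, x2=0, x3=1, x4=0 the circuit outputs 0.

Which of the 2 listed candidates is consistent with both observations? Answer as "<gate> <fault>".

G5 stuck-at-0

Evaluate each candidate on input x1=1, x2=0, x3=1, x4=0:
  G5 stuck-at-0: G1=1, G2=1, G3=0, G4=1, G5=0 [stuck-at-0], G6=0, G7=0 → 0 — matches
  G6 stuck-at-1: G1=1, G2=1, G3=0, G4=1, G5=0, G6=1 [stuck-at-1], G7=1 → 1 — eliminated
Only G5 stuck-at-0 reproduces the observed 0.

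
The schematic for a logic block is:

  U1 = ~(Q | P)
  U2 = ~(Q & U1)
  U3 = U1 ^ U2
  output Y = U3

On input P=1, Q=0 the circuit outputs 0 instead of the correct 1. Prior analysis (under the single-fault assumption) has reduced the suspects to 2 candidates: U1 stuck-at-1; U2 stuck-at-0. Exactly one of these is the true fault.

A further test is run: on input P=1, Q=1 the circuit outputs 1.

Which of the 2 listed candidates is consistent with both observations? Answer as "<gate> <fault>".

Evaluate each candidate on input P=1, Q=1:
  U1 stuck-at-1: U1=1 [stuck-at-1], U2=0, U3=1 → 1 — matches
  U2 stuck-at-0: U1=0, U2=0 [stuck-at-0], U3=0 → 0 — eliminated
Only U1 stuck-at-1 reproduces the observed 1.

U1 stuck-at-1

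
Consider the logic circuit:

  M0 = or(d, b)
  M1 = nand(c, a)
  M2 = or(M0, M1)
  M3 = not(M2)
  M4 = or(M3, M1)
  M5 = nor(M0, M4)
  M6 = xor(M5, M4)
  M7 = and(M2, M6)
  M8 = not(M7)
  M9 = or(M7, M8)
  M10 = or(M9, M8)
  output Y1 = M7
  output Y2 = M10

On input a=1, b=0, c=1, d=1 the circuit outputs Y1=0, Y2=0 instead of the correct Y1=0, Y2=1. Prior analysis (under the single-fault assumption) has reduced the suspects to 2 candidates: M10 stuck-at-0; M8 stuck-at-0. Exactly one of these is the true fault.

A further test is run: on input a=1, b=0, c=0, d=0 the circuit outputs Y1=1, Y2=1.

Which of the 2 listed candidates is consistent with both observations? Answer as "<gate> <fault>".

M8 stuck-at-0

Evaluate each candidate on input a=1, b=0, c=0, d=0:
  M10 stuck-at-0: M0=0, M1=1, M2=1, M3=0, M4=1, M5=0, M6=1, M7=1, M8=0, M9=1, M10=0 [stuck-at-0] → Y1=1, Y2=0 — eliminated
  M8 stuck-at-0: M0=0, M1=1, M2=1, M3=0, M4=1, M5=0, M6=1, M7=1, M8=0 [stuck-at-0], M9=1, M10=1 → Y1=1, Y2=1 — matches
Only M8 stuck-at-0 reproduces the observed Y1=1, Y2=1.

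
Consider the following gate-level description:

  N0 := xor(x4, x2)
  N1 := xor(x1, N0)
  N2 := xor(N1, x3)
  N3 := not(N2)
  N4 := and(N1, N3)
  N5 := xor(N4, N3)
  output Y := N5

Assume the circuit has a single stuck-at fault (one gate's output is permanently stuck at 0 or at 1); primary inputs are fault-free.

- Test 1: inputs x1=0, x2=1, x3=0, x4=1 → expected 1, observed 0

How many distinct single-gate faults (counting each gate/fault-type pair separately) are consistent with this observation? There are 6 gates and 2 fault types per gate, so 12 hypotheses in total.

Fault-free: N0=0, N1=0, N2=0, N3=1, N4=0, N5=1 → 1. Observed 0.
  N0 stuck-at-0: output 1 ✗
  N0 stuck-at-1: output 0 ✓
  N1 stuck-at-0: output 1 ✗
  N1 stuck-at-1: output 0 ✓
  N2 stuck-at-0: output 1 ✗
  N2 stuck-at-1: output 0 ✓
  N3 stuck-at-0: output 0 ✓
  N3 stuck-at-1: output 1 ✗
  N4 stuck-at-0: output 1 ✗
  N4 stuck-at-1: output 0 ✓
  N5 stuck-at-0: output 0 ✓
  N5 stuck-at-1: output 1 ✗
Consistent faults: {N0 stuck-at-1, N1 stuck-at-1, N2 stuck-at-1, N3 stuck-at-0, N4 stuck-at-1, N5 stuck-at-0} — 6 in all.

6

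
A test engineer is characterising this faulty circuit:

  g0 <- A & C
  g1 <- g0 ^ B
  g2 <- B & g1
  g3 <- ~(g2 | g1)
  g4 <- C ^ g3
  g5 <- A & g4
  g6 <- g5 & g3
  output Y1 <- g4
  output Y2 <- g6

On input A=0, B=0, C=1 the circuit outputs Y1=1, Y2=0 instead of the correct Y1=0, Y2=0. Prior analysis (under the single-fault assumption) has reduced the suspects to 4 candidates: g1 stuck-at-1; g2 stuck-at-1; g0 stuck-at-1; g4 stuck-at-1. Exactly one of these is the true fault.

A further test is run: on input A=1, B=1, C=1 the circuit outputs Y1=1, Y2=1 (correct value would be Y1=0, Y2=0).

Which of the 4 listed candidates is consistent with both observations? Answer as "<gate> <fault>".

Evaluate each candidate on input A=1, B=1, C=1:
  g1 stuck-at-1: g0=1, g1=1 [stuck-at-1], g2=1, g3=0, g4=1, g5=1, g6=0 → Y1=1, Y2=0 — eliminated
  g2 stuck-at-1: g0=1, g1=0, g2=1 [stuck-at-1], g3=0, g4=1, g5=1, g6=0 → Y1=1, Y2=0 — eliminated
  g0 stuck-at-1: g0=1 [stuck-at-1], g1=0, g2=0, g3=1, g4=0, g5=0, g6=0 → Y1=0, Y2=0 — eliminated
  g4 stuck-at-1: g0=1, g1=0, g2=0, g3=1, g4=1 [stuck-at-1], g5=1, g6=1 → Y1=1, Y2=1 — matches
Only g4 stuck-at-1 reproduces the observed Y1=1, Y2=1.

g4 stuck-at-1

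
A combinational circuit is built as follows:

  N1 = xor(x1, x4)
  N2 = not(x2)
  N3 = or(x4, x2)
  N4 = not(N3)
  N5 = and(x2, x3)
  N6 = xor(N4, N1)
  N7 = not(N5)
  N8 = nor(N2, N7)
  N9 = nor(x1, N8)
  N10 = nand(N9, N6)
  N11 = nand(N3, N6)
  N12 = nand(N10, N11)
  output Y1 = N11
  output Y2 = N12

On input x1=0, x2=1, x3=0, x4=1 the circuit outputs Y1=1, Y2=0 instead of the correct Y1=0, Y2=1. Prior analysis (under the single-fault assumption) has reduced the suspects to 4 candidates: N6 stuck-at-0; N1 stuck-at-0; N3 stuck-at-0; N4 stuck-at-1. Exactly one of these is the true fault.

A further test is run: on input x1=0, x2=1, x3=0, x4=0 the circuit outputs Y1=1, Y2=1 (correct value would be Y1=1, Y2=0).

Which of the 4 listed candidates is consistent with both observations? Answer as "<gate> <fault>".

N3 stuck-at-0

Evaluate each candidate on input x1=0, x2=1, x3=0, x4=0:
  N6 stuck-at-0: N1=0, N2=0, N3=1, N4=0, N5=0, N6=0 [stuck-at-0], N7=1, N8=0, N9=1, N10=1, N11=1, N12=0 → Y1=1, Y2=0 — eliminated
  N1 stuck-at-0: N1=0 [stuck-at-0], N2=0, N3=1, N4=0, N5=0, N6=0, N7=1, N8=0, N9=1, N10=1, N11=1, N12=0 → Y1=1, Y2=0 — eliminated
  N3 stuck-at-0: N1=0, N2=0, N3=0 [stuck-at-0], N4=1, N5=0, N6=1, N7=1, N8=0, N9=1, N10=0, N11=1, N12=1 → Y1=1, Y2=1 — matches
  N4 stuck-at-1: N1=0, N2=0, N3=1, N4=1 [stuck-at-1], N5=0, N6=1, N7=1, N8=0, N9=1, N10=0, N11=0, N12=1 → Y1=0, Y2=1 — eliminated
Only N3 stuck-at-0 reproduces the observed Y1=1, Y2=1.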